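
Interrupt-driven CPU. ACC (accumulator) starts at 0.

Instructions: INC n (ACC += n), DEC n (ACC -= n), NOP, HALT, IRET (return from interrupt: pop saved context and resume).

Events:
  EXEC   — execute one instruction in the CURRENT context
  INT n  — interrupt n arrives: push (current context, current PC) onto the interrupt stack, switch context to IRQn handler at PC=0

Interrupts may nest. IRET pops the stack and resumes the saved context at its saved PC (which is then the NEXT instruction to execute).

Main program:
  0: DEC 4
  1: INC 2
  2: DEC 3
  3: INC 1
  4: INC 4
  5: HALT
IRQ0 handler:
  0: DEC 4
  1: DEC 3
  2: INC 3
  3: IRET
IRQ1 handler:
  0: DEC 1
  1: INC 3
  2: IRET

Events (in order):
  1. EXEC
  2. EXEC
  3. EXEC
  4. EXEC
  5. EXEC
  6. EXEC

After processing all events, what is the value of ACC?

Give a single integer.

Answer: 0

Derivation:
Event 1 (EXEC): [MAIN] PC=0: DEC 4 -> ACC=-4
Event 2 (EXEC): [MAIN] PC=1: INC 2 -> ACC=-2
Event 3 (EXEC): [MAIN] PC=2: DEC 3 -> ACC=-5
Event 4 (EXEC): [MAIN] PC=3: INC 1 -> ACC=-4
Event 5 (EXEC): [MAIN] PC=4: INC 4 -> ACC=0
Event 6 (EXEC): [MAIN] PC=5: HALT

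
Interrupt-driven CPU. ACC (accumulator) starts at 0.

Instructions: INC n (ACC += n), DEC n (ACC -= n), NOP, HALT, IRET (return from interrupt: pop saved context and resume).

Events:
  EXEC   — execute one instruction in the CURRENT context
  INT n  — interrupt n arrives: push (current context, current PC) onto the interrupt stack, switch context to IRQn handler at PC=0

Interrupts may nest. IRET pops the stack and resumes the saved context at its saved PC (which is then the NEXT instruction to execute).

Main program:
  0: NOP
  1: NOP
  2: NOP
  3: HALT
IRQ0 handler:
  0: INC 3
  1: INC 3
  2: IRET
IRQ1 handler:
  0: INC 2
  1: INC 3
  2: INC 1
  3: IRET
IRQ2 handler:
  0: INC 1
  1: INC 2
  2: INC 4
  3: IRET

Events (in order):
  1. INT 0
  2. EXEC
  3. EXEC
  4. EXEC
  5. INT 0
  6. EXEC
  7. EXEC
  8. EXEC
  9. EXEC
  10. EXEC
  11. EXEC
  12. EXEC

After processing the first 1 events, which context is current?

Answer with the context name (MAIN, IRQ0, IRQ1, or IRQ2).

Event 1 (INT 0): INT 0 arrives: push (MAIN, PC=0), enter IRQ0 at PC=0 (depth now 1)

Answer: IRQ0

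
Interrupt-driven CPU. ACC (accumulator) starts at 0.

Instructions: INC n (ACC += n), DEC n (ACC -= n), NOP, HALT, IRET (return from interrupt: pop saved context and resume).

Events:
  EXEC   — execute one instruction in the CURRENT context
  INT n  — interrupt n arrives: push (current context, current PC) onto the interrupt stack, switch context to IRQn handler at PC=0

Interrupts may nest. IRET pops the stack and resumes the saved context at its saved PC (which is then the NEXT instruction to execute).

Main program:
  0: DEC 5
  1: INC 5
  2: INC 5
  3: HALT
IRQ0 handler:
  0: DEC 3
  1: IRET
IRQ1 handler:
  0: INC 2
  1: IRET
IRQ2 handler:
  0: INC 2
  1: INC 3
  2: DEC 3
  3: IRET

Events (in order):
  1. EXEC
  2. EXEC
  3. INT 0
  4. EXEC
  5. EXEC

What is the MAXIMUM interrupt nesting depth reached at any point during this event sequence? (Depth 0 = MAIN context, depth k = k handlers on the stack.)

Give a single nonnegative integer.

Event 1 (EXEC): [MAIN] PC=0: DEC 5 -> ACC=-5 [depth=0]
Event 2 (EXEC): [MAIN] PC=1: INC 5 -> ACC=0 [depth=0]
Event 3 (INT 0): INT 0 arrives: push (MAIN, PC=2), enter IRQ0 at PC=0 (depth now 1) [depth=1]
Event 4 (EXEC): [IRQ0] PC=0: DEC 3 -> ACC=-3 [depth=1]
Event 5 (EXEC): [IRQ0] PC=1: IRET -> resume MAIN at PC=2 (depth now 0) [depth=0]
Max depth observed: 1

Answer: 1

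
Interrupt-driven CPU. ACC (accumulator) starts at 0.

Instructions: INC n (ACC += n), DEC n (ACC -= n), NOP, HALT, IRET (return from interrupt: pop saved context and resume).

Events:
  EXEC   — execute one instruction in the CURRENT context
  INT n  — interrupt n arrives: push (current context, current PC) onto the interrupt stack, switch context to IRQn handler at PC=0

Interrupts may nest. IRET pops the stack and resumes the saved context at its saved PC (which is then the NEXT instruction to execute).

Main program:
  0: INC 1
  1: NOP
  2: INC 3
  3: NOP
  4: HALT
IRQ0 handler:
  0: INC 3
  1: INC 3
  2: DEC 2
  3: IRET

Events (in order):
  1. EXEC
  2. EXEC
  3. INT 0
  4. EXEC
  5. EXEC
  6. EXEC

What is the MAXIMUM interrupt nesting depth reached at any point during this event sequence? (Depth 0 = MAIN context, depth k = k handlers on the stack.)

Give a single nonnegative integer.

Event 1 (EXEC): [MAIN] PC=0: INC 1 -> ACC=1 [depth=0]
Event 2 (EXEC): [MAIN] PC=1: NOP [depth=0]
Event 3 (INT 0): INT 0 arrives: push (MAIN, PC=2), enter IRQ0 at PC=0 (depth now 1) [depth=1]
Event 4 (EXEC): [IRQ0] PC=0: INC 3 -> ACC=4 [depth=1]
Event 5 (EXEC): [IRQ0] PC=1: INC 3 -> ACC=7 [depth=1]
Event 6 (EXEC): [IRQ0] PC=2: DEC 2 -> ACC=5 [depth=1]
Max depth observed: 1

Answer: 1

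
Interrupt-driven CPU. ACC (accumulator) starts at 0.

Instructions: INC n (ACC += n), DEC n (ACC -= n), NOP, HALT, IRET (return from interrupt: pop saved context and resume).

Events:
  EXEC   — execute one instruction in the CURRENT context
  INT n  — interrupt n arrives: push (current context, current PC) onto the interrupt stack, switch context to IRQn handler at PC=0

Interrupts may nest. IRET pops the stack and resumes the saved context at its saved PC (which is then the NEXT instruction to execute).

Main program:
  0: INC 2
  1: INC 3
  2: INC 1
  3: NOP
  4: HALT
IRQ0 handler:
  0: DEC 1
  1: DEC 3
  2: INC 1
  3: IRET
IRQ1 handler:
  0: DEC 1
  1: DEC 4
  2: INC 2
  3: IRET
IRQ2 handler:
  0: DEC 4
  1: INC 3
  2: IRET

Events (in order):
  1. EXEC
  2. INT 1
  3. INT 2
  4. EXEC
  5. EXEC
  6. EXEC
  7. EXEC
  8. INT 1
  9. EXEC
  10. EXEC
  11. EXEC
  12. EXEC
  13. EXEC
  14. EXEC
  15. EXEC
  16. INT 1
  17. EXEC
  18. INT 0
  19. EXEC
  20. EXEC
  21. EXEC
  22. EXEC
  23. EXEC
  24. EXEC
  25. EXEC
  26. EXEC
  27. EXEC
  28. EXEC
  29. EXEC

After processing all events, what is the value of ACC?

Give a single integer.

Event 1 (EXEC): [MAIN] PC=0: INC 2 -> ACC=2
Event 2 (INT 1): INT 1 arrives: push (MAIN, PC=1), enter IRQ1 at PC=0 (depth now 1)
Event 3 (INT 2): INT 2 arrives: push (IRQ1, PC=0), enter IRQ2 at PC=0 (depth now 2)
Event 4 (EXEC): [IRQ2] PC=0: DEC 4 -> ACC=-2
Event 5 (EXEC): [IRQ2] PC=1: INC 3 -> ACC=1
Event 6 (EXEC): [IRQ2] PC=2: IRET -> resume IRQ1 at PC=0 (depth now 1)
Event 7 (EXEC): [IRQ1] PC=0: DEC 1 -> ACC=0
Event 8 (INT 1): INT 1 arrives: push (IRQ1, PC=1), enter IRQ1 at PC=0 (depth now 2)
Event 9 (EXEC): [IRQ1] PC=0: DEC 1 -> ACC=-1
Event 10 (EXEC): [IRQ1] PC=1: DEC 4 -> ACC=-5
Event 11 (EXEC): [IRQ1] PC=2: INC 2 -> ACC=-3
Event 12 (EXEC): [IRQ1] PC=3: IRET -> resume IRQ1 at PC=1 (depth now 1)
Event 13 (EXEC): [IRQ1] PC=1: DEC 4 -> ACC=-7
Event 14 (EXEC): [IRQ1] PC=2: INC 2 -> ACC=-5
Event 15 (EXEC): [IRQ1] PC=3: IRET -> resume MAIN at PC=1 (depth now 0)
Event 16 (INT 1): INT 1 arrives: push (MAIN, PC=1), enter IRQ1 at PC=0 (depth now 1)
Event 17 (EXEC): [IRQ1] PC=0: DEC 1 -> ACC=-6
Event 18 (INT 0): INT 0 arrives: push (IRQ1, PC=1), enter IRQ0 at PC=0 (depth now 2)
Event 19 (EXEC): [IRQ0] PC=0: DEC 1 -> ACC=-7
Event 20 (EXEC): [IRQ0] PC=1: DEC 3 -> ACC=-10
Event 21 (EXEC): [IRQ0] PC=2: INC 1 -> ACC=-9
Event 22 (EXEC): [IRQ0] PC=3: IRET -> resume IRQ1 at PC=1 (depth now 1)
Event 23 (EXEC): [IRQ1] PC=1: DEC 4 -> ACC=-13
Event 24 (EXEC): [IRQ1] PC=2: INC 2 -> ACC=-11
Event 25 (EXEC): [IRQ1] PC=3: IRET -> resume MAIN at PC=1 (depth now 0)
Event 26 (EXEC): [MAIN] PC=1: INC 3 -> ACC=-8
Event 27 (EXEC): [MAIN] PC=2: INC 1 -> ACC=-7
Event 28 (EXEC): [MAIN] PC=3: NOP
Event 29 (EXEC): [MAIN] PC=4: HALT

Answer: -7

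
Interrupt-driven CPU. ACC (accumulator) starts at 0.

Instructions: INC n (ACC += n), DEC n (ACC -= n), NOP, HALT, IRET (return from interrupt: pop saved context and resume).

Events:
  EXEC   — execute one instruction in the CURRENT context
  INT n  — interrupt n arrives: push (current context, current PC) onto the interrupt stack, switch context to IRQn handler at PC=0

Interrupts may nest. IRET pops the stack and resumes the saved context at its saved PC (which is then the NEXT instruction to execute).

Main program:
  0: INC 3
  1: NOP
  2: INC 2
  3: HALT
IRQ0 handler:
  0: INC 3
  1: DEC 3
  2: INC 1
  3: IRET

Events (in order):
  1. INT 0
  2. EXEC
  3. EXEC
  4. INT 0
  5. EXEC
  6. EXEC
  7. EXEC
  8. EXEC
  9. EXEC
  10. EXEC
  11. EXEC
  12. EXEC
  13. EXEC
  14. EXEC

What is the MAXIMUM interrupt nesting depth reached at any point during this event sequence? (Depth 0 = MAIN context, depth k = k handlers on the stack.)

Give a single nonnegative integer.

Answer: 2

Derivation:
Event 1 (INT 0): INT 0 arrives: push (MAIN, PC=0), enter IRQ0 at PC=0 (depth now 1) [depth=1]
Event 2 (EXEC): [IRQ0] PC=0: INC 3 -> ACC=3 [depth=1]
Event 3 (EXEC): [IRQ0] PC=1: DEC 3 -> ACC=0 [depth=1]
Event 4 (INT 0): INT 0 arrives: push (IRQ0, PC=2), enter IRQ0 at PC=0 (depth now 2) [depth=2]
Event 5 (EXEC): [IRQ0] PC=0: INC 3 -> ACC=3 [depth=2]
Event 6 (EXEC): [IRQ0] PC=1: DEC 3 -> ACC=0 [depth=2]
Event 7 (EXEC): [IRQ0] PC=2: INC 1 -> ACC=1 [depth=2]
Event 8 (EXEC): [IRQ0] PC=3: IRET -> resume IRQ0 at PC=2 (depth now 1) [depth=1]
Event 9 (EXEC): [IRQ0] PC=2: INC 1 -> ACC=2 [depth=1]
Event 10 (EXEC): [IRQ0] PC=3: IRET -> resume MAIN at PC=0 (depth now 0) [depth=0]
Event 11 (EXEC): [MAIN] PC=0: INC 3 -> ACC=5 [depth=0]
Event 12 (EXEC): [MAIN] PC=1: NOP [depth=0]
Event 13 (EXEC): [MAIN] PC=2: INC 2 -> ACC=7 [depth=0]
Event 14 (EXEC): [MAIN] PC=3: HALT [depth=0]
Max depth observed: 2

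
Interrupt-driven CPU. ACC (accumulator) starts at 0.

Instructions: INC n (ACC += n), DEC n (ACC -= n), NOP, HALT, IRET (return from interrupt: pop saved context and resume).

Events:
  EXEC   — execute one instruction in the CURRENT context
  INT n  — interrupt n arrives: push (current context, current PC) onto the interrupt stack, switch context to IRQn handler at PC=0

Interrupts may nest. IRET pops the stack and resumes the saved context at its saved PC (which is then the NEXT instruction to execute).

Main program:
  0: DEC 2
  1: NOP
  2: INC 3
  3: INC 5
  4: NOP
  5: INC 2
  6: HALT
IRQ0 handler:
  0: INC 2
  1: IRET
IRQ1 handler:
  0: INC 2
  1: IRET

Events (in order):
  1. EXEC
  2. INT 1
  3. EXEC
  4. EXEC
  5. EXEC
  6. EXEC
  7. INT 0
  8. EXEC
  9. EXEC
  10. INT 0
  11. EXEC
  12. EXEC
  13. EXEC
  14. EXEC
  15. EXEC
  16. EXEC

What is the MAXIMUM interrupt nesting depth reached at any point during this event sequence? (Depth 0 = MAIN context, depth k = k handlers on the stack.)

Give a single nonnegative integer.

Answer: 1

Derivation:
Event 1 (EXEC): [MAIN] PC=0: DEC 2 -> ACC=-2 [depth=0]
Event 2 (INT 1): INT 1 arrives: push (MAIN, PC=1), enter IRQ1 at PC=0 (depth now 1) [depth=1]
Event 3 (EXEC): [IRQ1] PC=0: INC 2 -> ACC=0 [depth=1]
Event 4 (EXEC): [IRQ1] PC=1: IRET -> resume MAIN at PC=1 (depth now 0) [depth=0]
Event 5 (EXEC): [MAIN] PC=1: NOP [depth=0]
Event 6 (EXEC): [MAIN] PC=2: INC 3 -> ACC=3 [depth=0]
Event 7 (INT 0): INT 0 arrives: push (MAIN, PC=3), enter IRQ0 at PC=0 (depth now 1) [depth=1]
Event 8 (EXEC): [IRQ0] PC=0: INC 2 -> ACC=5 [depth=1]
Event 9 (EXEC): [IRQ0] PC=1: IRET -> resume MAIN at PC=3 (depth now 0) [depth=0]
Event 10 (INT 0): INT 0 arrives: push (MAIN, PC=3), enter IRQ0 at PC=0 (depth now 1) [depth=1]
Event 11 (EXEC): [IRQ0] PC=0: INC 2 -> ACC=7 [depth=1]
Event 12 (EXEC): [IRQ0] PC=1: IRET -> resume MAIN at PC=3 (depth now 0) [depth=0]
Event 13 (EXEC): [MAIN] PC=3: INC 5 -> ACC=12 [depth=0]
Event 14 (EXEC): [MAIN] PC=4: NOP [depth=0]
Event 15 (EXEC): [MAIN] PC=5: INC 2 -> ACC=14 [depth=0]
Event 16 (EXEC): [MAIN] PC=6: HALT [depth=0]
Max depth observed: 1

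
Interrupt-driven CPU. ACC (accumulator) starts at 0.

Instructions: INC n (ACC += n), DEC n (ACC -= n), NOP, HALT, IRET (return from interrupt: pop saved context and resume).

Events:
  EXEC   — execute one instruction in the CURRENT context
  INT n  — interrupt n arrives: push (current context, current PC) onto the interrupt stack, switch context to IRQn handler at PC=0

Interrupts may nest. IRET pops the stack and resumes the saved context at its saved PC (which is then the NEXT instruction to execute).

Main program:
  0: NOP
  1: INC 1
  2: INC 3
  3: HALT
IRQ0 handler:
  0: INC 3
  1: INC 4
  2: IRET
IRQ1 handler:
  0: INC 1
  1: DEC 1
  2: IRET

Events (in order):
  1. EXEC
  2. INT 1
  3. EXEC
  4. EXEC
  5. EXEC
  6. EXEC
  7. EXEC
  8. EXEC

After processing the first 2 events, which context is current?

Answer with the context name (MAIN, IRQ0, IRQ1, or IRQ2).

Answer: IRQ1

Derivation:
Event 1 (EXEC): [MAIN] PC=0: NOP
Event 2 (INT 1): INT 1 arrives: push (MAIN, PC=1), enter IRQ1 at PC=0 (depth now 1)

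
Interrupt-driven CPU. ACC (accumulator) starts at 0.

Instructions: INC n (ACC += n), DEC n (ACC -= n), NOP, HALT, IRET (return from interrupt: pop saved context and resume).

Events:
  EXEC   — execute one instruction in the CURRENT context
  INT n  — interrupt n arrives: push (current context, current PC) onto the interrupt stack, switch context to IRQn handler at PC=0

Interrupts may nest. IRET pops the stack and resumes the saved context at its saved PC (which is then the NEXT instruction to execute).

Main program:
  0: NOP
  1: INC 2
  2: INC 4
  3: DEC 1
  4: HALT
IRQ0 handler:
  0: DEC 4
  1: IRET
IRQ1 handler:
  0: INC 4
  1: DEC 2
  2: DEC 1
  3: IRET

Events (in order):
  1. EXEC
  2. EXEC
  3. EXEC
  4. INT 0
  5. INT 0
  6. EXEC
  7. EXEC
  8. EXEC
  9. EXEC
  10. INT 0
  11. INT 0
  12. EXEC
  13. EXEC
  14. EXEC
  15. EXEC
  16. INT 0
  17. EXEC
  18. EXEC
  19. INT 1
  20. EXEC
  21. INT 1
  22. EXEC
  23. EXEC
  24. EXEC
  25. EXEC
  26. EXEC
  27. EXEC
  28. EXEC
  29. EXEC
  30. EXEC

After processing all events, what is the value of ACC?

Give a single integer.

Answer: -13

Derivation:
Event 1 (EXEC): [MAIN] PC=0: NOP
Event 2 (EXEC): [MAIN] PC=1: INC 2 -> ACC=2
Event 3 (EXEC): [MAIN] PC=2: INC 4 -> ACC=6
Event 4 (INT 0): INT 0 arrives: push (MAIN, PC=3), enter IRQ0 at PC=0 (depth now 1)
Event 5 (INT 0): INT 0 arrives: push (IRQ0, PC=0), enter IRQ0 at PC=0 (depth now 2)
Event 6 (EXEC): [IRQ0] PC=0: DEC 4 -> ACC=2
Event 7 (EXEC): [IRQ0] PC=1: IRET -> resume IRQ0 at PC=0 (depth now 1)
Event 8 (EXEC): [IRQ0] PC=0: DEC 4 -> ACC=-2
Event 9 (EXEC): [IRQ0] PC=1: IRET -> resume MAIN at PC=3 (depth now 0)
Event 10 (INT 0): INT 0 arrives: push (MAIN, PC=3), enter IRQ0 at PC=0 (depth now 1)
Event 11 (INT 0): INT 0 arrives: push (IRQ0, PC=0), enter IRQ0 at PC=0 (depth now 2)
Event 12 (EXEC): [IRQ0] PC=0: DEC 4 -> ACC=-6
Event 13 (EXEC): [IRQ0] PC=1: IRET -> resume IRQ0 at PC=0 (depth now 1)
Event 14 (EXEC): [IRQ0] PC=0: DEC 4 -> ACC=-10
Event 15 (EXEC): [IRQ0] PC=1: IRET -> resume MAIN at PC=3 (depth now 0)
Event 16 (INT 0): INT 0 arrives: push (MAIN, PC=3), enter IRQ0 at PC=0 (depth now 1)
Event 17 (EXEC): [IRQ0] PC=0: DEC 4 -> ACC=-14
Event 18 (EXEC): [IRQ0] PC=1: IRET -> resume MAIN at PC=3 (depth now 0)
Event 19 (INT 1): INT 1 arrives: push (MAIN, PC=3), enter IRQ1 at PC=0 (depth now 1)
Event 20 (EXEC): [IRQ1] PC=0: INC 4 -> ACC=-10
Event 21 (INT 1): INT 1 arrives: push (IRQ1, PC=1), enter IRQ1 at PC=0 (depth now 2)
Event 22 (EXEC): [IRQ1] PC=0: INC 4 -> ACC=-6
Event 23 (EXEC): [IRQ1] PC=1: DEC 2 -> ACC=-8
Event 24 (EXEC): [IRQ1] PC=2: DEC 1 -> ACC=-9
Event 25 (EXEC): [IRQ1] PC=3: IRET -> resume IRQ1 at PC=1 (depth now 1)
Event 26 (EXEC): [IRQ1] PC=1: DEC 2 -> ACC=-11
Event 27 (EXEC): [IRQ1] PC=2: DEC 1 -> ACC=-12
Event 28 (EXEC): [IRQ1] PC=3: IRET -> resume MAIN at PC=3 (depth now 0)
Event 29 (EXEC): [MAIN] PC=3: DEC 1 -> ACC=-13
Event 30 (EXEC): [MAIN] PC=4: HALT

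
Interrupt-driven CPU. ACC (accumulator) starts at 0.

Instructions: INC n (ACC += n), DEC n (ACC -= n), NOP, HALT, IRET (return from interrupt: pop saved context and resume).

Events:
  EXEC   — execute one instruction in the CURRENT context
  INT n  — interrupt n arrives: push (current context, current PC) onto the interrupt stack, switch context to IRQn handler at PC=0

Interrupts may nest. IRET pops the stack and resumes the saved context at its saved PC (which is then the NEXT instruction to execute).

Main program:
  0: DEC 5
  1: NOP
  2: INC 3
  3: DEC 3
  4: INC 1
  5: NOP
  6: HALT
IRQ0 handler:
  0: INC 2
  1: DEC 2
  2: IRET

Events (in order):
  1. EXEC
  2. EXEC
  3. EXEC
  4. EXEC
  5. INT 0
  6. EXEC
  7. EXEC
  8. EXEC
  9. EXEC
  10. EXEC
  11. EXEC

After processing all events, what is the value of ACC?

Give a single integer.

Answer: -4

Derivation:
Event 1 (EXEC): [MAIN] PC=0: DEC 5 -> ACC=-5
Event 2 (EXEC): [MAIN] PC=1: NOP
Event 3 (EXEC): [MAIN] PC=2: INC 3 -> ACC=-2
Event 4 (EXEC): [MAIN] PC=3: DEC 3 -> ACC=-5
Event 5 (INT 0): INT 0 arrives: push (MAIN, PC=4), enter IRQ0 at PC=0 (depth now 1)
Event 6 (EXEC): [IRQ0] PC=0: INC 2 -> ACC=-3
Event 7 (EXEC): [IRQ0] PC=1: DEC 2 -> ACC=-5
Event 8 (EXEC): [IRQ0] PC=2: IRET -> resume MAIN at PC=4 (depth now 0)
Event 9 (EXEC): [MAIN] PC=4: INC 1 -> ACC=-4
Event 10 (EXEC): [MAIN] PC=5: NOP
Event 11 (EXEC): [MAIN] PC=6: HALT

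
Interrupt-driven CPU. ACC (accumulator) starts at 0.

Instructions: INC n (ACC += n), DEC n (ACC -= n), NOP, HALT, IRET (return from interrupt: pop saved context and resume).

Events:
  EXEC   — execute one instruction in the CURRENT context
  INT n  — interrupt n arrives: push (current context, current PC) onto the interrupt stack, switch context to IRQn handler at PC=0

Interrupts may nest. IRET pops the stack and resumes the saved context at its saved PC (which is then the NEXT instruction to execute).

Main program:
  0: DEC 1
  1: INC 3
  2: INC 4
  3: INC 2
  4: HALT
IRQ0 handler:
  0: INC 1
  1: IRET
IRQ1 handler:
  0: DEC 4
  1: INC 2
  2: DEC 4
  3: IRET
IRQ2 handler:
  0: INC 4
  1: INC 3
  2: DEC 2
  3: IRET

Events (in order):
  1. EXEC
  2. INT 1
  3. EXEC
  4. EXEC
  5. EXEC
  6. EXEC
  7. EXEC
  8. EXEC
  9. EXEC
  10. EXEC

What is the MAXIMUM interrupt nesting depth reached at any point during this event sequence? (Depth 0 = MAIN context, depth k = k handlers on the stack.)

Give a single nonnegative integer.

Answer: 1

Derivation:
Event 1 (EXEC): [MAIN] PC=0: DEC 1 -> ACC=-1 [depth=0]
Event 2 (INT 1): INT 1 arrives: push (MAIN, PC=1), enter IRQ1 at PC=0 (depth now 1) [depth=1]
Event 3 (EXEC): [IRQ1] PC=0: DEC 4 -> ACC=-5 [depth=1]
Event 4 (EXEC): [IRQ1] PC=1: INC 2 -> ACC=-3 [depth=1]
Event 5 (EXEC): [IRQ1] PC=2: DEC 4 -> ACC=-7 [depth=1]
Event 6 (EXEC): [IRQ1] PC=3: IRET -> resume MAIN at PC=1 (depth now 0) [depth=0]
Event 7 (EXEC): [MAIN] PC=1: INC 3 -> ACC=-4 [depth=0]
Event 8 (EXEC): [MAIN] PC=2: INC 4 -> ACC=0 [depth=0]
Event 9 (EXEC): [MAIN] PC=3: INC 2 -> ACC=2 [depth=0]
Event 10 (EXEC): [MAIN] PC=4: HALT [depth=0]
Max depth observed: 1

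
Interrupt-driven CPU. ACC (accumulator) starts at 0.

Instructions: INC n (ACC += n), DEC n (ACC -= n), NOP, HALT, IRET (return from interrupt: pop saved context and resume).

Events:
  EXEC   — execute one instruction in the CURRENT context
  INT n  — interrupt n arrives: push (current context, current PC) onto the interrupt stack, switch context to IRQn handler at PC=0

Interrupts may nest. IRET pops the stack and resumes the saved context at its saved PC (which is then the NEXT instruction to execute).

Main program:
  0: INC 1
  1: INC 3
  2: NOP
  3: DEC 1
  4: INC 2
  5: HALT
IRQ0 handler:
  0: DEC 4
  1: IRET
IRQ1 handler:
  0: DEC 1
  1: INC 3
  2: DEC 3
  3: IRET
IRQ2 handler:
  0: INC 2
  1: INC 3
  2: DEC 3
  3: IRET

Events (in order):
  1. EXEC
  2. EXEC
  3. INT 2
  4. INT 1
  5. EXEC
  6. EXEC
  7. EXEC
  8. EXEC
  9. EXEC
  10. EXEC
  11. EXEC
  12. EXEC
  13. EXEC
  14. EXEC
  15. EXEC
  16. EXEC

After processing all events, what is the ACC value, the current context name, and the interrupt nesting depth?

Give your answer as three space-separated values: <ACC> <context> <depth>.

Answer: 6 MAIN 0

Derivation:
Event 1 (EXEC): [MAIN] PC=0: INC 1 -> ACC=1
Event 2 (EXEC): [MAIN] PC=1: INC 3 -> ACC=4
Event 3 (INT 2): INT 2 arrives: push (MAIN, PC=2), enter IRQ2 at PC=0 (depth now 1)
Event 4 (INT 1): INT 1 arrives: push (IRQ2, PC=0), enter IRQ1 at PC=0 (depth now 2)
Event 5 (EXEC): [IRQ1] PC=0: DEC 1 -> ACC=3
Event 6 (EXEC): [IRQ1] PC=1: INC 3 -> ACC=6
Event 7 (EXEC): [IRQ1] PC=2: DEC 3 -> ACC=3
Event 8 (EXEC): [IRQ1] PC=3: IRET -> resume IRQ2 at PC=0 (depth now 1)
Event 9 (EXEC): [IRQ2] PC=0: INC 2 -> ACC=5
Event 10 (EXEC): [IRQ2] PC=1: INC 3 -> ACC=8
Event 11 (EXEC): [IRQ2] PC=2: DEC 3 -> ACC=5
Event 12 (EXEC): [IRQ2] PC=3: IRET -> resume MAIN at PC=2 (depth now 0)
Event 13 (EXEC): [MAIN] PC=2: NOP
Event 14 (EXEC): [MAIN] PC=3: DEC 1 -> ACC=4
Event 15 (EXEC): [MAIN] PC=4: INC 2 -> ACC=6
Event 16 (EXEC): [MAIN] PC=5: HALT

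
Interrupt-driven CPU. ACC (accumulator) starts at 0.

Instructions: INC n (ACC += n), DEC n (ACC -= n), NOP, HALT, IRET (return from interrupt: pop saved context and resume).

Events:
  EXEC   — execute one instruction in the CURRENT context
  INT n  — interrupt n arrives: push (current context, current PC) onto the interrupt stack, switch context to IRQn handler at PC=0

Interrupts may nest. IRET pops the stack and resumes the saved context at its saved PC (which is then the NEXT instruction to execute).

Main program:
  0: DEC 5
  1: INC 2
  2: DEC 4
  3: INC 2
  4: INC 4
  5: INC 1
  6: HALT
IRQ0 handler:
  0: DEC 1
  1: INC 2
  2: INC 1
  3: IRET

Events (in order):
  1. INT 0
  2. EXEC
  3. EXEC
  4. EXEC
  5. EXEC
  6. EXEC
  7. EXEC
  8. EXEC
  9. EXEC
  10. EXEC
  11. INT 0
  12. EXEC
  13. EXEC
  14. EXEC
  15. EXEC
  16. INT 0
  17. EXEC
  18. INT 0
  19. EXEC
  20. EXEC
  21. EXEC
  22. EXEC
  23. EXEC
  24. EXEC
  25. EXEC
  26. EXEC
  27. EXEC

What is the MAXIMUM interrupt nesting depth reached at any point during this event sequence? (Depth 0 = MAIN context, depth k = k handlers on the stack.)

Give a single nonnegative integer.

Event 1 (INT 0): INT 0 arrives: push (MAIN, PC=0), enter IRQ0 at PC=0 (depth now 1) [depth=1]
Event 2 (EXEC): [IRQ0] PC=0: DEC 1 -> ACC=-1 [depth=1]
Event 3 (EXEC): [IRQ0] PC=1: INC 2 -> ACC=1 [depth=1]
Event 4 (EXEC): [IRQ0] PC=2: INC 1 -> ACC=2 [depth=1]
Event 5 (EXEC): [IRQ0] PC=3: IRET -> resume MAIN at PC=0 (depth now 0) [depth=0]
Event 6 (EXEC): [MAIN] PC=0: DEC 5 -> ACC=-3 [depth=0]
Event 7 (EXEC): [MAIN] PC=1: INC 2 -> ACC=-1 [depth=0]
Event 8 (EXEC): [MAIN] PC=2: DEC 4 -> ACC=-5 [depth=0]
Event 9 (EXEC): [MAIN] PC=3: INC 2 -> ACC=-3 [depth=0]
Event 10 (EXEC): [MAIN] PC=4: INC 4 -> ACC=1 [depth=0]
Event 11 (INT 0): INT 0 arrives: push (MAIN, PC=5), enter IRQ0 at PC=0 (depth now 1) [depth=1]
Event 12 (EXEC): [IRQ0] PC=0: DEC 1 -> ACC=0 [depth=1]
Event 13 (EXEC): [IRQ0] PC=1: INC 2 -> ACC=2 [depth=1]
Event 14 (EXEC): [IRQ0] PC=2: INC 1 -> ACC=3 [depth=1]
Event 15 (EXEC): [IRQ0] PC=3: IRET -> resume MAIN at PC=5 (depth now 0) [depth=0]
Event 16 (INT 0): INT 0 arrives: push (MAIN, PC=5), enter IRQ0 at PC=0 (depth now 1) [depth=1]
Event 17 (EXEC): [IRQ0] PC=0: DEC 1 -> ACC=2 [depth=1]
Event 18 (INT 0): INT 0 arrives: push (IRQ0, PC=1), enter IRQ0 at PC=0 (depth now 2) [depth=2]
Event 19 (EXEC): [IRQ0] PC=0: DEC 1 -> ACC=1 [depth=2]
Event 20 (EXEC): [IRQ0] PC=1: INC 2 -> ACC=3 [depth=2]
Event 21 (EXEC): [IRQ0] PC=2: INC 1 -> ACC=4 [depth=2]
Event 22 (EXEC): [IRQ0] PC=3: IRET -> resume IRQ0 at PC=1 (depth now 1) [depth=1]
Event 23 (EXEC): [IRQ0] PC=1: INC 2 -> ACC=6 [depth=1]
Event 24 (EXEC): [IRQ0] PC=2: INC 1 -> ACC=7 [depth=1]
Event 25 (EXEC): [IRQ0] PC=3: IRET -> resume MAIN at PC=5 (depth now 0) [depth=0]
Event 26 (EXEC): [MAIN] PC=5: INC 1 -> ACC=8 [depth=0]
Event 27 (EXEC): [MAIN] PC=6: HALT [depth=0]
Max depth observed: 2

Answer: 2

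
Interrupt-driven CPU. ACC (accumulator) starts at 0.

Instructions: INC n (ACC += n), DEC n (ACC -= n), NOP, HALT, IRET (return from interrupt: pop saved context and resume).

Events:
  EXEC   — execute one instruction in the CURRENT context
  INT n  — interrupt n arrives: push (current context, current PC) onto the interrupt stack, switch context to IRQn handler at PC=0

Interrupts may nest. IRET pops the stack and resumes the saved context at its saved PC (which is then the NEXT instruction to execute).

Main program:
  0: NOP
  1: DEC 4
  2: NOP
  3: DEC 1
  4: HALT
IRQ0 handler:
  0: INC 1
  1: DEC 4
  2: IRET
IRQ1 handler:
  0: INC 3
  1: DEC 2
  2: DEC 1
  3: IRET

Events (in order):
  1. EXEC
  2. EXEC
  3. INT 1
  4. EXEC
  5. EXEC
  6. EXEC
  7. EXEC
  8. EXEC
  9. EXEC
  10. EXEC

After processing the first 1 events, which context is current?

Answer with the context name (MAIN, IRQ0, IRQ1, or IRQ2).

Event 1 (EXEC): [MAIN] PC=0: NOP

Answer: MAIN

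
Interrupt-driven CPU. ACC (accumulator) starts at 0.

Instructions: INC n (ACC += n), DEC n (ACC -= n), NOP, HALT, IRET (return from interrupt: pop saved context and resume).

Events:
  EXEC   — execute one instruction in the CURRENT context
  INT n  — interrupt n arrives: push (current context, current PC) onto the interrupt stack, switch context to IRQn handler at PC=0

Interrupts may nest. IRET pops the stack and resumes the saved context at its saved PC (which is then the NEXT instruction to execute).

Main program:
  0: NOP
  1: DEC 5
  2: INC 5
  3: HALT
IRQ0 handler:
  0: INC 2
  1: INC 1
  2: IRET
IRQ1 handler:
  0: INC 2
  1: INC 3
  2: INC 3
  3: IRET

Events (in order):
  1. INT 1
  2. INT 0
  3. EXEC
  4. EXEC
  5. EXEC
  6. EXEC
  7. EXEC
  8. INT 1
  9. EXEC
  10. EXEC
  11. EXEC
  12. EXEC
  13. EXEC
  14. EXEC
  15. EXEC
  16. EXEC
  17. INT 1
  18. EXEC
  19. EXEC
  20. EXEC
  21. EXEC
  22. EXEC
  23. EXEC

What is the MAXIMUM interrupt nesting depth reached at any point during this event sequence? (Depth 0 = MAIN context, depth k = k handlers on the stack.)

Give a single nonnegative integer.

Answer: 2

Derivation:
Event 1 (INT 1): INT 1 arrives: push (MAIN, PC=0), enter IRQ1 at PC=0 (depth now 1) [depth=1]
Event 2 (INT 0): INT 0 arrives: push (IRQ1, PC=0), enter IRQ0 at PC=0 (depth now 2) [depth=2]
Event 3 (EXEC): [IRQ0] PC=0: INC 2 -> ACC=2 [depth=2]
Event 4 (EXEC): [IRQ0] PC=1: INC 1 -> ACC=3 [depth=2]
Event 5 (EXEC): [IRQ0] PC=2: IRET -> resume IRQ1 at PC=0 (depth now 1) [depth=1]
Event 6 (EXEC): [IRQ1] PC=0: INC 2 -> ACC=5 [depth=1]
Event 7 (EXEC): [IRQ1] PC=1: INC 3 -> ACC=8 [depth=1]
Event 8 (INT 1): INT 1 arrives: push (IRQ1, PC=2), enter IRQ1 at PC=0 (depth now 2) [depth=2]
Event 9 (EXEC): [IRQ1] PC=0: INC 2 -> ACC=10 [depth=2]
Event 10 (EXEC): [IRQ1] PC=1: INC 3 -> ACC=13 [depth=2]
Event 11 (EXEC): [IRQ1] PC=2: INC 3 -> ACC=16 [depth=2]
Event 12 (EXEC): [IRQ1] PC=3: IRET -> resume IRQ1 at PC=2 (depth now 1) [depth=1]
Event 13 (EXEC): [IRQ1] PC=2: INC 3 -> ACC=19 [depth=1]
Event 14 (EXEC): [IRQ1] PC=3: IRET -> resume MAIN at PC=0 (depth now 0) [depth=0]
Event 15 (EXEC): [MAIN] PC=0: NOP [depth=0]
Event 16 (EXEC): [MAIN] PC=1: DEC 5 -> ACC=14 [depth=0]
Event 17 (INT 1): INT 1 arrives: push (MAIN, PC=2), enter IRQ1 at PC=0 (depth now 1) [depth=1]
Event 18 (EXEC): [IRQ1] PC=0: INC 2 -> ACC=16 [depth=1]
Event 19 (EXEC): [IRQ1] PC=1: INC 3 -> ACC=19 [depth=1]
Event 20 (EXEC): [IRQ1] PC=2: INC 3 -> ACC=22 [depth=1]
Event 21 (EXEC): [IRQ1] PC=3: IRET -> resume MAIN at PC=2 (depth now 0) [depth=0]
Event 22 (EXEC): [MAIN] PC=2: INC 5 -> ACC=27 [depth=0]
Event 23 (EXEC): [MAIN] PC=3: HALT [depth=0]
Max depth observed: 2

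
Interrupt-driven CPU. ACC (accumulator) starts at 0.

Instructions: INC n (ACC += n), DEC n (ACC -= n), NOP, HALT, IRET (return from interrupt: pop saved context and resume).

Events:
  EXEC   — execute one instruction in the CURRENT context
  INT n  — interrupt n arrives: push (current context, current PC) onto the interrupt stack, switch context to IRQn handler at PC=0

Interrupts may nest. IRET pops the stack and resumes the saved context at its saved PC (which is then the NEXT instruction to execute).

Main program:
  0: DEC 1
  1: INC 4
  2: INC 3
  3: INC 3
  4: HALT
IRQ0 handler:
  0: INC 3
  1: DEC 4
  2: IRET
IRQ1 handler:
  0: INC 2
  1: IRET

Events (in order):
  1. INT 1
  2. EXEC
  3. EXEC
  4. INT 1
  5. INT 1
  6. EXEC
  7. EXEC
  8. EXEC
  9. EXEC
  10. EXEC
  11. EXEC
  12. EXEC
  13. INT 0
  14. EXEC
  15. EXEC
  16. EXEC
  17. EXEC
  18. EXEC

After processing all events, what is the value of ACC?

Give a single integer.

Answer: 14

Derivation:
Event 1 (INT 1): INT 1 arrives: push (MAIN, PC=0), enter IRQ1 at PC=0 (depth now 1)
Event 2 (EXEC): [IRQ1] PC=0: INC 2 -> ACC=2
Event 3 (EXEC): [IRQ1] PC=1: IRET -> resume MAIN at PC=0 (depth now 0)
Event 4 (INT 1): INT 1 arrives: push (MAIN, PC=0), enter IRQ1 at PC=0 (depth now 1)
Event 5 (INT 1): INT 1 arrives: push (IRQ1, PC=0), enter IRQ1 at PC=0 (depth now 2)
Event 6 (EXEC): [IRQ1] PC=0: INC 2 -> ACC=4
Event 7 (EXEC): [IRQ1] PC=1: IRET -> resume IRQ1 at PC=0 (depth now 1)
Event 8 (EXEC): [IRQ1] PC=0: INC 2 -> ACC=6
Event 9 (EXEC): [IRQ1] PC=1: IRET -> resume MAIN at PC=0 (depth now 0)
Event 10 (EXEC): [MAIN] PC=0: DEC 1 -> ACC=5
Event 11 (EXEC): [MAIN] PC=1: INC 4 -> ACC=9
Event 12 (EXEC): [MAIN] PC=2: INC 3 -> ACC=12
Event 13 (INT 0): INT 0 arrives: push (MAIN, PC=3), enter IRQ0 at PC=0 (depth now 1)
Event 14 (EXEC): [IRQ0] PC=0: INC 3 -> ACC=15
Event 15 (EXEC): [IRQ0] PC=1: DEC 4 -> ACC=11
Event 16 (EXEC): [IRQ0] PC=2: IRET -> resume MAIN at PC=3 (depth now 0)
Event 17 (EXEC): [MAIN] PC=3: INC 3 -> ACC=14
Event 18 (EXEC): [MAIN] PC=4: HALT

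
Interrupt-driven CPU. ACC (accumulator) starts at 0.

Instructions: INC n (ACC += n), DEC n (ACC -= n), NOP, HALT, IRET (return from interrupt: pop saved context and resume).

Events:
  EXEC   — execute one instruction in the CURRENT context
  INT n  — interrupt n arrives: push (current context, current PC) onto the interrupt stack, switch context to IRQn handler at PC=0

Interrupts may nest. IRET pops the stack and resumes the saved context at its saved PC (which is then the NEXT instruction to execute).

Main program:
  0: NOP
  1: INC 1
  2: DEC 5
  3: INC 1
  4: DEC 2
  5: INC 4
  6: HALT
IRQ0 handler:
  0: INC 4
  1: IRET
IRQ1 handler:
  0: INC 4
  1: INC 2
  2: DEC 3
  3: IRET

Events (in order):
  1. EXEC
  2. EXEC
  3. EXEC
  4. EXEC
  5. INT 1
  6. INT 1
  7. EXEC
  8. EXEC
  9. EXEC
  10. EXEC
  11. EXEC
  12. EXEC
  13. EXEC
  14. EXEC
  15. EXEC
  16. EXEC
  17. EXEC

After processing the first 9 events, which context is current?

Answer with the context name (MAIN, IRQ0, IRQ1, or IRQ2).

Event 1 (EXEC): [MAIN] PC=0: NOP
Event 2 (EXEC): [MAIN] PC=1: INC 1 -> ACC=1
Event 3 (EXEC): [MAIN] PC=2: DEC 5 -> ACC=-4
Event 4 (EXEC): [MAIN] PC=3: INC 1 -> ACC=-3
Event 5 (INT 1): INT 1 arrives: push (MAIN, PC=4), enter IRQ1 at PC=0 (depth now 1)
Event 6 (INT 1): INT 1 arrives: push (IRQ1, PC=0), enter IRQ1 at PC=0 (depth now 2)
Event 7 (EXEC): [IRQ1] PC=0: INC 4 -> ACC=1
Event 8 (EXEC): [IRQ1] PC=1: INC 2 -> ACC=3
Event 9 (EXEC): [IRQ1] PC=2: DEC 3 -> ACC=0

Answer: IRQ1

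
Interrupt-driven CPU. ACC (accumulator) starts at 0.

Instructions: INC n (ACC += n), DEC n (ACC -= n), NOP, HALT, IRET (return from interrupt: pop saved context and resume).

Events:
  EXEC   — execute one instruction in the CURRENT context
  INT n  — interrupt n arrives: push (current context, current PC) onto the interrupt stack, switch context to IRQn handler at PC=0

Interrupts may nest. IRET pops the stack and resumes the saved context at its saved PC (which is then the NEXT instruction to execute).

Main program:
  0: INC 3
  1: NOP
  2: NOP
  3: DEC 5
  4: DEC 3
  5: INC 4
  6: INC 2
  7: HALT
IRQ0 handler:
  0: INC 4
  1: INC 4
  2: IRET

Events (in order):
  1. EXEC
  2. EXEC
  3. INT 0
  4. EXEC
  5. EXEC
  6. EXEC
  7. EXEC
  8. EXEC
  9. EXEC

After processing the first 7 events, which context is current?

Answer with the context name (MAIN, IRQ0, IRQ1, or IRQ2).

Event 1 (EXEC): [MAIN] PC=0: INC 3 -> ACC=3
Event 2 (EXEC): [MAIN] PC=1: NOP
Event 3 (INT 0): INT 0 arrives: push (MAIN, PC=2), enter IRQ0 at PC=0 (depth now 1)
Event 4 (EXEC): [IRQ0] PC=0: INC 4 -> ACC=7
Event 5 (EXEC): [IRQ0] PC=1: INC 4 -> ACC=11
Event 6 (EXEC): [IRQ0] PC=2: IRET -> resume MAIN at PC=2 (depth now 0)
Event 7 (EXEC): [MAIN] PC=2: NOP

Answer: MAIN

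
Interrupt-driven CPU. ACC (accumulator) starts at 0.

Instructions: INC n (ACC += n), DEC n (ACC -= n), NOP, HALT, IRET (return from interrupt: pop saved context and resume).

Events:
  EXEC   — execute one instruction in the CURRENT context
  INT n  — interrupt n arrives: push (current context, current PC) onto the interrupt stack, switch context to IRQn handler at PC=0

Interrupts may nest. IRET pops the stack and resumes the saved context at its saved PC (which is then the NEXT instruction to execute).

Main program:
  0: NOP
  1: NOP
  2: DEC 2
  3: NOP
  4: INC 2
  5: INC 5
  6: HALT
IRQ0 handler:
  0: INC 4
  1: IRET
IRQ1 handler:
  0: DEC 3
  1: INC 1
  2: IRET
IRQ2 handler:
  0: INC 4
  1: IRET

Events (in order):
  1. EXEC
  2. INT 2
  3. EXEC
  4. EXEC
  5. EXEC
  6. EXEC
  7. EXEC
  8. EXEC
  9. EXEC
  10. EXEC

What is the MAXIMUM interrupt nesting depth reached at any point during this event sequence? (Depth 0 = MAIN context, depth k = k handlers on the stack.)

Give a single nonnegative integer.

Event 1 (EXEC): [MAIN] PC=0: NOP [depth=0]
Event 2 (INT 2): INT 2 arrives: push (MAIN, PC=1), enter IRQ2 at PC=0 (depth now 1) [depth=1]
Event 3 (EXEC): [IRQ2] PC=0: INC 4 -> ACC=4 [depth=1]
Event 4 (EXEC): [IRQ2] PC=1: IRET -> resume MAIN at PC=1 (depth now 0) [depth=0]
Event 5 (EXEC): [MAIN] PC=1: NOP [depth=0]
Event 6 (EXEC): [MAIN] PC=2: DEC 2 -> ACC=2 [depth=0]
Event 7 (EXEC): [MAIN] PC=3: NOP [depth=0]
Event 8 (EXEC): [MAIN] PC=4: INC 2 -> ACC=4 [depth=0]
Event 9 (EXEC): [MAIN] PC=5: INC 5 -> ACC=9 [depth=0]
Event 10 (EXEC): [MAIN] PC=6: HALT [depth=0]
Max depth observed: 1

Answer: 1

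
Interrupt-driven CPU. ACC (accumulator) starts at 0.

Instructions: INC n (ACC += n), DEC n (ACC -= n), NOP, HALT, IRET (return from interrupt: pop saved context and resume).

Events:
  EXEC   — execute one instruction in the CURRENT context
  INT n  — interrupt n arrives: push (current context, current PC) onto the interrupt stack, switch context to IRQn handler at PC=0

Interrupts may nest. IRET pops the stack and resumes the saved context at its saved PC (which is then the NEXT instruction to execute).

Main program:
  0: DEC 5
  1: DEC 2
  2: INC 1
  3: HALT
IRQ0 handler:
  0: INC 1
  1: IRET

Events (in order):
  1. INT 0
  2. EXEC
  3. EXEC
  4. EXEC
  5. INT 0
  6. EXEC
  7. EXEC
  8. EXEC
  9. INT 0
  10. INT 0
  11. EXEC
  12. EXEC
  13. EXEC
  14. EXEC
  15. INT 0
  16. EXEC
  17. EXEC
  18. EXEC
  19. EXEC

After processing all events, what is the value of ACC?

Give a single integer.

Event 1 (INT 0): INT 0 arrives: push (MAIN, PC=0), enter IRQ0 at PC=0 (depth now 1)
Event 2 (EXEC): [IRQ0] PC=0: INC 1 -> ACC=1
Event 3 (EXEC): [IRQ0] PC=1: IRET -> resume MAIN at PC=0 (depth now 0)
Event 4 (EXEC): [MAIN] PC=0: DEC 5 -> ACC=-4
Event 5 (INT 0): INT 0 arrives: push (MAIN, PC=1), enter IRQ0 at PC=0 (depth now 1)
Event 6 (EXEC): [IRQ0] PC=0: INC 1 -> ACC=-3
Event 7 (EXEC): [IRQ0] PC=1: IRET -> resume MAIN at PC=1 (depth now 0)
Event 8 (EXEC): [MAIN] PC=1: DEC 2 -> ACC=-5
Event 9 (INT 0): INT 0 arrives: push (MAIN, PC=2), enter IRQ0 at PC=0 (depth now 1)
Event 10 (INT 0): INT 0 arrives: push (IRQ0, PC=0), enter IRQ0 at PC=0 (depth now 2)
Event 11 (EXEC): [IRQ0] PC=0: INC 1 -> ACC=-4
Event 12 (EXEC): [IRQ0] PC=1: IRET -> resume IRQ0 at PC=0 (depth now 1)
Event 13 (EXEC): [IRQ0] PC=0: INC 1 -> ACC=-3
Event 14 (EXEC): [IRQ0] PC=1: IRET -> resume MAIN at PC=2 (depth now 0)
Event 15 (INT 0): INT 0 arrives: push (MAIN, PC=2), enter IRQ0 at PC=0 (depth now 1)
Event 16 (EXEC): [IRQ0] PC=0: INC 1 -> ACC=-2
Event 17 (EXEC): [IRQ0] PC=1: IRET -> resume MAIN at PC=2 (depth now 0)
Event 18 (EXEC): [MAIN] PC=2: INC 1 -> ACC=-1
Event 19 (EXEC): [MAIN] PC=3: HALT

Answer: -1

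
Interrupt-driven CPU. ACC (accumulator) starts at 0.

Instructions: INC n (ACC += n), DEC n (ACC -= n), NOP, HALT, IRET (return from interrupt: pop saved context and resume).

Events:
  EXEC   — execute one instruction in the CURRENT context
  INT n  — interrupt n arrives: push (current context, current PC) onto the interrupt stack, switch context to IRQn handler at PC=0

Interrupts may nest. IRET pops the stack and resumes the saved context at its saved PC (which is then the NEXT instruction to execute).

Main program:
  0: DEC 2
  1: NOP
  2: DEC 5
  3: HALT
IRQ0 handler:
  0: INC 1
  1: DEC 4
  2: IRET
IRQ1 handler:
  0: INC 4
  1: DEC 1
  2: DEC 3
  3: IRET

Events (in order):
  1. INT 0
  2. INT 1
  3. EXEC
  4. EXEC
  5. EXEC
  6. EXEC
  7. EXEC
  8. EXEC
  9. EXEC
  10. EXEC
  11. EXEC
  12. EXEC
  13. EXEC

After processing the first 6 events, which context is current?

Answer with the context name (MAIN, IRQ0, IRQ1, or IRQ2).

Event 1 (INT 0): INT 0 arrives: push (MAIN, PC=0), enter IRQ0 at PC=0 (depth now 1)
Event 2 (INT 1): INT 1 arrives: push (IRQ0, PC=0), enter IRQ1 at PC=0 (depth now 2)
Event 3 (EXEC): [IRQ1] PC=0: INC 4 -> ACC=4
Event 4 (EXEC): [IRQ1] PC=1: DEC 1 -> ACC=3
Event 5 (EXEC): [IRQ1] PC=2: DEC 3 -> ACC=0
Event 6 (EXEC): [IRQ1] PC=3: IRET -> resume IRQ0 at PC=0 (depth now 1)

Answer: IRQ0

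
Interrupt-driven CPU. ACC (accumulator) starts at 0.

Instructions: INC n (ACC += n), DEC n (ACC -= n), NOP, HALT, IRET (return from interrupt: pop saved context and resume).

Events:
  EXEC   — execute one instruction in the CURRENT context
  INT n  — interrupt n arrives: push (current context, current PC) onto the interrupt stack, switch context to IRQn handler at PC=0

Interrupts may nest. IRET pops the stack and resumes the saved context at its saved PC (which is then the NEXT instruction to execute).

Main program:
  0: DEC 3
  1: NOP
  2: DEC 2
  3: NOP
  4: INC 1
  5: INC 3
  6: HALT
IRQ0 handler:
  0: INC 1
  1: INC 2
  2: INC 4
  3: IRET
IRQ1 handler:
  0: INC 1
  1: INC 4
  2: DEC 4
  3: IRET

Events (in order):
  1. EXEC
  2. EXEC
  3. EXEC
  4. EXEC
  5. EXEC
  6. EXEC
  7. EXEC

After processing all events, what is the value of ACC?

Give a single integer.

Event 1 (EXEC): [MAIN] PC=0: DEC 3 -> ACC=-3
Event 2 (EXEC): [MAIN] PC=1: NOP
Event 3 (EXEC): [MAIN] PC=2: DEC 2 -> ACC=-5
Event 4 (EXEC): [MAIN] PC=3: NOP
Event 5 (EXEC): [MAIN] PC=4: INC 1 -> ACC=-4
Event 6 (EXEC): [MAIN] PC=5: INC 3 -> ACC=-1
Event 7 (EXEC): [MAIN] PC=6: HALT

Answer: -1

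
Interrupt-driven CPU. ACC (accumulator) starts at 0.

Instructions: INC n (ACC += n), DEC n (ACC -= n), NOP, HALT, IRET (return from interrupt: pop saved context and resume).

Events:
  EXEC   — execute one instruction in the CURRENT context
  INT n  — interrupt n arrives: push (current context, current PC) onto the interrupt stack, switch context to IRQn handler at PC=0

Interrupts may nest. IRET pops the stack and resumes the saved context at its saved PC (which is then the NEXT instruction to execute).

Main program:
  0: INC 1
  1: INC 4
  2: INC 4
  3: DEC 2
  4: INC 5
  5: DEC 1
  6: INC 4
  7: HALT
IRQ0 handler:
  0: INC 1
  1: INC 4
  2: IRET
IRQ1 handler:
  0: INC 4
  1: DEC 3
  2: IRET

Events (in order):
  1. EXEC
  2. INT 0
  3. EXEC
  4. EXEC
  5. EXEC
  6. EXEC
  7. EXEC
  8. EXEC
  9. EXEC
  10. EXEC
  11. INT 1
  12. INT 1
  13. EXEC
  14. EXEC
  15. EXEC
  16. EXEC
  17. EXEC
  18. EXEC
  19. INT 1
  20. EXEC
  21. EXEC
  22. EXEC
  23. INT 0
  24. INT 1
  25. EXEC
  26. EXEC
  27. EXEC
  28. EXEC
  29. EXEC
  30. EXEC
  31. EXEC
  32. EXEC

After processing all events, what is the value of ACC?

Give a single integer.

Answer: 29

Derivation:
Event 1 (EXEC): [MAIN] PC=0: INC 1 -> ACC=1
Event 2 (INT 0): INT 0 arrives: push (MAIN, PC=1), enter IRQ0 at PC=0 (depth now 1)
Event 3 (EXEC): [IRQ0] PC=0: INC 1 -> ACC=2
Event 4 (EXEC): [IRQ0] PC=1: INC 4 -> ACC=6
Event 5 (EXEC): [IRQ0] PC=2: IRET -> resume MAIN at PC=1 (depth now 0)
Event 6 (EXEC): [MAIN] PC=1: INC 4 -> ACC=10
Event 7 (EXEC): [MAIN] PC=2: INC 4 -> ACC=14
Event 8 (EXEC): [MAIN] PC=3: DEC 2 -> ACC=12
Event 9 (EXEC): [MAIN] PC=4: INC 5 -> ACC=17
Event 10 (EXEC): [MAIN] PC=5: DEC 1 -> ACC=16
Event 11 (INT 1): INT 1 arrives: push (MAIN, PC=6), enter IRQ1 at PC=0 (depth now 1)
Event 12 (INT 1): INT 1 arrives: push (IRQ1, PC=0), enter IRQ1 at PC=0 (depth now 2)
Event 13 (EXEC): [IRQ1] PC=0: INC 4 -> ACC=20
Event 14 (EXEC): [IRQ1] PC=1: DEC 3 -> ACC=17
Event 15 (EXEC): [IRQ1] PC=2: IRET -> resume IRQ1 at PC=0 (depth now 1)
Event 16 (EXEC): [IRQ1] PC=0: INC 4 -> ACC=21
Event 17 (EXEC): [IRQ1] PC=1: DEC 3 -> ACC=18
Event 18 (EXEC): [IRQ1] PC=2: IRET -> resume MAIN at PC=6 (depth now 0)
Event 19 (INT 1): INT 1 arrives: push (MAIN, PC=6), enter IRQ1 at PC=0 (depth now 1)
Event 20 (EXEC): [IRQ1] PC=0: INC 4 -> ACC=22
Event 21 (EXEC): [IRQ1] PC=1: DEC 3 -> ACC=19
Event 22 (EXEC): [IRQ1] PC=2: IRET -> resume MAIN at PC=6 (depth now 0)
Event 23 (INT 0): INT 0 arrives: push (MAIN, PC=6), enter IRQ0 at PC=0 (depth now 1)
Event 24 (INT 1): INT 1 arrives: push (IRQ0, PC=0), enter IRQ1 at PC=0 (depth now 2)
Event 25 (EXEC): [IRQ1] PC=0: INC 4 -> ACC=23
Event 26 (EXEC): [IRQ1] PC=1: DEC 3 -> ACC=20
Event 27 (EXEC): [IRQ1] PC=2: IRET -> resume IRQ0 at PC=0 (depth now 1)
Event 28 (EXEC): [IRQ0] PC=0: INC 1 -> ACC=21
Event 29 (EXEC): [IRQ0] PC=1: INC 4 -> ACC=25
Event 30 (EXEC): [IRQ0] PC=2: IRET -> resume MAIN at PC=6 (depth now 0)
Event 31 (EXEC): [MAIN] PC=6: INC 4 -> ACC=29
Event 32 (EXEC): [MAIN] PC=7: HALT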